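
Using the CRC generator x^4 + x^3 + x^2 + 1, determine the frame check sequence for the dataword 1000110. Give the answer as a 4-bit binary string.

Append 4 zeros: 10001100000. Divide by 11101 (XOR where the leading bit is 1):
  pos 0: 10001 XOR 11101 = 01100
  pos 1: 11001 XOR 11101 = 00100
  pos 3: 10000 XOR 11101 = 01101
  pos 4: 11010 XOR 11101 = 00111
  pos 6: 11100 XOR 11101 = 00001
Remainder (last 4 bits) = 0001. This is the CRC / FCS.

0001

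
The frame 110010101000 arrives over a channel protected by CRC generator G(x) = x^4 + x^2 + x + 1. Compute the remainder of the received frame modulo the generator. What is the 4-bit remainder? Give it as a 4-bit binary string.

1000

Modulo-2 division of 110010101000 by 10111:
  pos 0: 11001 XOR 10111 = 01110
  pos 1: 11100 XOR 10111 = 01011
  pos 2: 10111 XOR 10111 = 00000
Remainder = 1000 (nonzero — an error is detected).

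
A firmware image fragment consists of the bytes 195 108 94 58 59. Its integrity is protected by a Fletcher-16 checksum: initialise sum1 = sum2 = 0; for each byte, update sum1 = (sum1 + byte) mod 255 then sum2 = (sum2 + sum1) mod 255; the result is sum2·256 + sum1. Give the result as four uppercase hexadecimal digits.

4F04

Running sums (mod 255):
  after byte 0 (195): sum1=195, sum2=195
  after byte 1 (108): sum1=48, sum2=243
  after byte 2 (94): sum1=142, sum2=130
  after byte 3 (58): sum1=200, sum2=75
  after byte 4 (59): sum1=4, sum2=79
Checksum = sum2·256 + sum1 = 79·256 + 4 = 20228 = 0x4F04.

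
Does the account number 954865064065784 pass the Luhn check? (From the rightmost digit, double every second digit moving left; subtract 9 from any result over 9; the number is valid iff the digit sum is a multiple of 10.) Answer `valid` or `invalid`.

From the right, keep odd positions and double even positions (subtract 9 from any doubled value over 9):
  doubled (positions 2,4,...): 7 1 0 3 1 7 1 → sum 20
  kept (positions 1,3,...): 4 7 6 4 0 6 4 9 → sum 40
Total = 60.
60 mod 10 = 0, so the number is valid.

valid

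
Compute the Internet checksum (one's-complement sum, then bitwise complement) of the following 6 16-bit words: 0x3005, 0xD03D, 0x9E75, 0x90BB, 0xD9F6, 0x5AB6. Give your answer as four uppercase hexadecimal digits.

9BDE

One's-complement addition (fold any carry out of bit 15 back into bit 0):
  0x3005 + 0xD03D = 0x10042 → wrap carry → 0x0043
  0x0043 + 0x9E75 = 0x09EB8
  0x9EB8 + 0x90BB = 0x12F73 → wrap carry → 0x2F74
  0x2F74 + 0xD9F6 = 0x1096A → wrap carry → 0x096B
  0x096B + 0x5AB6 = 0x06421
One's-complement sum = 0x6421.
Checksum = ~0x6421 & 0xFFFF = 0x9BDE.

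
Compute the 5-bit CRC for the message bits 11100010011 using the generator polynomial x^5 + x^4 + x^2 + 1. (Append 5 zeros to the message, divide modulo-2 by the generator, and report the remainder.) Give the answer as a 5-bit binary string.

00101

Append 5 zeros: 1110001001100000. Divide by 110101 (XOR where the leading bit is 1):
  pos 0: 111000 XOR 110101 = 001101
  pos 2: 110110 XOR 110101 = 000011
  pos 6: 110110 XOR 110101 = 000011
  pos 10: 110000 XOR 110101 = 000101
Remainder (last 5 bits) = 00101. This is the CRC / FCS.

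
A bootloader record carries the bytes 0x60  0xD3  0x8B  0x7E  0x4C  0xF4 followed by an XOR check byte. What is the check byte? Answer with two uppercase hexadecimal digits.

XOR the bytes together:
  start with 0x60
  0x60 ⊕ 0xD3 = 0xB3
  0xB3 ⊕ 0x8B = 0x38
  0x38 ⊕ 0x7E = 0x46
  0x46 ⊕ 0x4C = 0x0A
  0x0A ⊕ 0xF4 = 0xFE

FE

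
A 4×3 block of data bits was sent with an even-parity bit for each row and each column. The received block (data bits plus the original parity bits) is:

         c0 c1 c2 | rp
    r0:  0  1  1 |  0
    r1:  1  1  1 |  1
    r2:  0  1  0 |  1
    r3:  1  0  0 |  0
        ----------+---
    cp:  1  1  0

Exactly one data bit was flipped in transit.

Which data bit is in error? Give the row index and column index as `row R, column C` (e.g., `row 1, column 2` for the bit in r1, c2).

Recompute each row's even parity and compare to rp:
  r0: data parity 0, sent rp 0 → ok
  r1: data parity 1, sent rp 1 → ok
  r2: data parity 1, sent rp 1 → ok
  r3: data parity 1, sent rp 0 → mismatch
Recompute each column's even parity and compare to cp:
  c0: data parity 0, sent cp 1 → mismatch
  c1: data parity 1, sent cp 1 → ok
  c2: data parity 0, sent cp 0 → ok
Exactly one row (r3) and one column (c0) fail → the flipped bit is at their intersection.

row 3, column 0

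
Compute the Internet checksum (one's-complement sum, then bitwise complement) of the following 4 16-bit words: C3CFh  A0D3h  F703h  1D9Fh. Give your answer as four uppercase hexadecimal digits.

One's-complement addition (fold any carry out of bit 15 back into bit 0):
  0xC3CF + 0xA0D3 = 0x164A2 → wrap carry → 0x64A3
  0x64A3 + 0xF703 = 0x15BA6 → wrap carry → 0x5BA7
  0x5BA7 + 0x1D9F = 0x07946
One's-complement sum = 0x7946.
Checksum = ~0x7946 & 0xFFFF = 0x86B9.

86B9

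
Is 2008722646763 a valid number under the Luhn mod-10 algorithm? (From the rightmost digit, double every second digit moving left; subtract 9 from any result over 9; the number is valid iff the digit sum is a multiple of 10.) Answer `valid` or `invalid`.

invalid

From the right, keep odd positions and double even positions (subtract 9 from any doubled value over 9):
  doubled (positions 2,4,...): 3 3 3 4 7 0 → sum 20
  kept (positions 1,3,...): 3 7 4 2 7 0 2 → sum 25
Total = 45.
45 mod 10 = 5, so the number is invalid.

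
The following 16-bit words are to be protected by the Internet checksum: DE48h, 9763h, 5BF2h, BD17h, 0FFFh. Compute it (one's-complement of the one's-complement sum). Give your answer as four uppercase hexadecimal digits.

614A

One's-complement addition (fold any carry out of bit 15 back into bit 0):
  0xDE48 + 0x9763 = 0x175AB → wrap carry → 0x75AC
  0x75AC + 0x5BF2 = 0x0D19E
  0xD19E + 0xBD17 = 0x18EB5 → wrap carry → 0x8EB6
  0x8EB6 + 0x0FFF = 0x09EB5
One's-complement sum = 0x9EB5.
Checksum = ~0x9EB5 & 0xFFFF = 0x614A.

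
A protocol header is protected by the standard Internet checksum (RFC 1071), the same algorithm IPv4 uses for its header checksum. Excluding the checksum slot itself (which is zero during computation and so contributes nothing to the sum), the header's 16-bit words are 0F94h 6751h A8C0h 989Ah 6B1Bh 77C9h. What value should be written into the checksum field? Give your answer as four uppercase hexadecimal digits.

64DA

One's-complement addition (fold any carry out of bit 15 back into bit 0):
  0x0F94 + 0x6751 = 0x076E5
  0x76E5 + 0xA8C0 = 0x11FA5 → wrap carry → 0x1FA6
  0x1FA6 + 0x989A = 0x0B840
  0xB840 + 0x6B1B = 0x1235B → wrap carry → 0x235C
  0x235C + 0x77C9 = 0x09B25
One's-complement sum = 0x9B25.
Checksum = ~0x9B25 & 0xFFFF = 0x64DA.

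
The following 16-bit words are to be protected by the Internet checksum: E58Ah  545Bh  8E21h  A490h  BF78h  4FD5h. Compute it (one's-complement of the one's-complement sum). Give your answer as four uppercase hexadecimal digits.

One's-complement addition (fold any carry out of bit 15 back into bit 0):
  0xE58A + 0x545B = 0x139E5 → wrap carry → 0x39E6
  0x39E6 + 0x8E21 = 0x0C807
  0xC807 + 0xA490 = 0x16C97 → wrap carry → 0x6C98
  0x6C98 + 0xBF78 = 0x12C10 → wrap carry → 0x2C11
  0x2C11 + 0x4FD5 = 0x07BE6
One's-complement sum = 0x7BE6.
Checksum = ~0x7BE6 & 0xFFFF = 0x8419.

8419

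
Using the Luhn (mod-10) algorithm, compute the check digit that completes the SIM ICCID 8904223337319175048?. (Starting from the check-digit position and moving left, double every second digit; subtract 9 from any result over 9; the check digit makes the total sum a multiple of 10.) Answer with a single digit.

Partial digits right→left: 8 4 0 5 7 1 9 1 3 7 3 3 3 2 2 4 0 9 8
Double every second digit counting from the check-digit position (so the 1st, 3rd, 5th, ... of the partial from the right).
  doubled (with −9 where >9): 7 0 5 9 6 6 6 4 0 7 → sum 50
  kept as-is: 4 5 1 1 7 3 2 4 9 → sum 36
Total = 50 + 36 = 86.
Check digit = (10 − (86 mod 10)) mod 10 = 4.

4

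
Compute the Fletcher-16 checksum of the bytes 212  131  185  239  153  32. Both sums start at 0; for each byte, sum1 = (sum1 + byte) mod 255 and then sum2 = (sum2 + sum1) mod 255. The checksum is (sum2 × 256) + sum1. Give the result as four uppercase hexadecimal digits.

98BB

Running sums (mod 255):
  after byte 0 (212): sum1=212, sum2=212
  after byte 1 (131): sum1=88, sum2=45
  after byte 2 (185): sum1=18, sum2=63
  after byte 3 (239): sum1=2, sum2=65
  after byte 4 (153): sum1=155, sum2=220
  after byte 5 (32): sum1=187, sum2=152
Checksum = sum2·256 + sum1 = 152·256 + 187 = 39099 = 0x98BB.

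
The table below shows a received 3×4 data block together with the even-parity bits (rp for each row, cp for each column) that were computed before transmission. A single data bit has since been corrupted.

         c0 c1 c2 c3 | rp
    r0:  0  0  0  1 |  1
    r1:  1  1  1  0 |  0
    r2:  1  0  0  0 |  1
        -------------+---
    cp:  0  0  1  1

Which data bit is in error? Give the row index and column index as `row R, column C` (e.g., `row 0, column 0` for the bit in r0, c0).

Recompute each row's even parity and compare to rp:
  r0: data parity 1, sent rp 1 → ok
  r1: data parity 1, sent rp 0 → mismatch
  r2: data parity 1, sent rp 1 → ok
Recompute each column's even parity and compare to cp:
  c0: data parity 0, sent cp 0 → ok
  c1: data parity 1, sent cp 0 → mismatch
  c2: data parity 1, sent cp 1 → ok
  c3: data parity 1, sent cp 1 → ok
Exactly one row (r1) and one column (c1) fail → the flipped bit is at their intersection.

row 1, column 1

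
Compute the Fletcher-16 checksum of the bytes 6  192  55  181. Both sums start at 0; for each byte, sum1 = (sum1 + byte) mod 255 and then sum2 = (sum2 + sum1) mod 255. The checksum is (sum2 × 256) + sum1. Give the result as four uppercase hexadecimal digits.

7EB3

Running sums (mod 255):
  after byte 0 (6): sum1=6, sum2=6
  after byte 1 (192): sum1=198, sum2=204
  after byte 2 (55): sum1=253, sum2=202
  after byte 3 (181): sum1=179, sum2=126
Checksum = sum2·256 + sum1 = 126·256 + 179 = 32435 = 0x7EB3.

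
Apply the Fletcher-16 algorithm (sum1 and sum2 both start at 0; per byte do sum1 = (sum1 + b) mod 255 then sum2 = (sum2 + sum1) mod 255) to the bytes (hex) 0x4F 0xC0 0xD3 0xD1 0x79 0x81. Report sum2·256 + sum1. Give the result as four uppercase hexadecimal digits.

Running sums (mod 255):
  after byte 0 (0x4F): sum1=79, sum2=79
  after byte 1 (0xC0): sum1=16, sum2=95
  after byte 2 (0xD3): sum1=227, sum2=67
  after byte 3 (0xD1): sum1=181, sum2=248
  after byte 4 (0x79): sum1=47, sum2=40
  after byte 5 (0x81): sum1=176, sum2=216
Checksum = sum2·256 + sum1 = 216·256 + 176 = 55472 = 0xD8B0.

D8B0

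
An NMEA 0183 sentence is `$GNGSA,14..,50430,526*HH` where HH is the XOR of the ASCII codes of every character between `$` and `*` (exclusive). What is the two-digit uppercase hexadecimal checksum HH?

XOR the ASCII codes of the payload characters:
  'G' = 0x47 → acc = 0x47
  'N' = 0x4E → acc = 0x09
  'G' = 0x47 → acc = 0x4E
  'S' = 0x53 → acc = 0x1D
  'A' = 0x41 → acc = 0x5C
  ',' = 0x2C → acc = 0x70
  '1' = 0x31 → acc = 0x41
  '4' = 0x34 → acc = 0x75
  '.' = 0x2E → acc = 0x5B
  '.' = 0x2E → acc = 0x75
  ',' = 0x2C → acc = 0x59
  '5' = 0x35 → acc = 0x6C
  '0' = 0x30 → acc = 0x5C
  '4' = 0x34 → acc = 0x68
  '3' = 0x33 → acc = 0x5B
  '0' = 0x30 → acc = 0x6B
  ',' = 0x2C → acc = 0x47
  '5' = 0x35 → acc = 0x72
  '2' = 0x32 → acc = 0x40
  '6' = 0x36 → acc = 0x76
Checksum = 0x76.

76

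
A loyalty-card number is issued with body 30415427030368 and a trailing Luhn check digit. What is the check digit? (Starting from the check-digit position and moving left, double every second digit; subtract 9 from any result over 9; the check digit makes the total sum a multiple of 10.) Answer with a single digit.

6

Partial digits right→left: 8 6 3 0 3 0 7 2 4 5 1 4 0 3
Double every second digit counting from the check-digit position (so the 1st, 3rd, 5th, ... of the partial from the right).
  doubled (with −9 where >9): 7 6 6 5 8 2 0 → sum 34
  kept as-is: 6 0 0 2 5 4 3 → sum 20
Total = 34 + 20 = 54.
Check digit = (10 − (54 mod 10)) mod 10 = 6.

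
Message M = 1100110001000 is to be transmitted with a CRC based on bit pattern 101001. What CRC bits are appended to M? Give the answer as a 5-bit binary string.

00101

Append 5 zeros: 110011000100000000. Divide by 101001 (XOR where the leading bit is 1):
  pos 0: 110011 XOR 101001 = 011010
  pos 1: 110100 XOR 101001 = 011101
  pos 2: 111010 XOR 101001 = 010011
  pos 3: 100110 XOR 101001 = 001111
  pos 5: 111110 XOR 101001 = 010111
  pos 6: 101110 XOR 101001 = 000111
  pos 9: 111000 XOR 101001 = 010001
  pos 10: 100010 XOR 101001 = 001011
  pos 12: 101100 XOR 101001 = 000101
Remainder (last 5 bits) = 00101. This is the CRC / FCS.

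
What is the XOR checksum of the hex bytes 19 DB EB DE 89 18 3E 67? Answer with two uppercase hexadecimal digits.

XOR the bytes together:
  start with 0x19
  0x19 ⊕ 0xDB = 0xC2
  0xC2 ⊕ 0xEB = 0x29
  0x29 ⊕ 0xDE = 0xF7
  0xF7 ⊕ 0x89 = 0x7E
  0x7E ⊕ 0x18 = 0x66
  0x66 ⊕ 0x3E = 0x58
  0x58 ⊕ 0x67 = 0x3F

3F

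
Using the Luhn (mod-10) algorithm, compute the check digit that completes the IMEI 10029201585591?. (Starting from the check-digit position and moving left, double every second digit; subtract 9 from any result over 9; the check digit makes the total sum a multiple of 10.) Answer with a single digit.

Partial digits right→left: 1 9 5 5 8 5 1 0 2 9 2 0 0 1
Double every second digit counting from the check-digit position (so the 1st, 3rd, 5th, ... of the partial from the right).
  doubled (with −9 where >9): 2 1 7 2 4 4 0 → sum 20
  kept as-is: 9 5 5 0 9 0 1 → sum 29
Total = 20 + 29 = 49.
Check digit = (10 − (49 mod 10)) mod 10 = 1.

1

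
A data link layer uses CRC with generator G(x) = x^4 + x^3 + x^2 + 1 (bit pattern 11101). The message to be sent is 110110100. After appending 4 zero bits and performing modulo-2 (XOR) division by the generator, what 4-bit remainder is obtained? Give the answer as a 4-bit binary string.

Append 4 zeros: 1101101000000. Divide by 11101 (XOR where the leading bit is 1):
  pos 0: 11011 XOR 11101 = 00110
  pos 2: 11001 XOR 11101 = 00100
  pos 4: 10000 XOR 11101 = 01101
  pos 5: 11010 XOR 11101 = 00111
  pos 7: 11100 XOR 11101 = 00001
Remainder (last 4 bits) = 0010. This is the CRC / FCS.

0010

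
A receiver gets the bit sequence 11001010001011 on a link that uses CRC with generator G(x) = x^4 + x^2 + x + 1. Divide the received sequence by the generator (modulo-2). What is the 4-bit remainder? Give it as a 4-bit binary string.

Modulo-2 division of 11001010001011 by 10111:
  pos 0: 11001 XOR 10111 = 01110
  pos 1: 11100 XOR 10111 = 01011
  pos 2: 10111 XOR 10111 = 00000
Remainder = 1011 (nonzero — an error is detected).

1011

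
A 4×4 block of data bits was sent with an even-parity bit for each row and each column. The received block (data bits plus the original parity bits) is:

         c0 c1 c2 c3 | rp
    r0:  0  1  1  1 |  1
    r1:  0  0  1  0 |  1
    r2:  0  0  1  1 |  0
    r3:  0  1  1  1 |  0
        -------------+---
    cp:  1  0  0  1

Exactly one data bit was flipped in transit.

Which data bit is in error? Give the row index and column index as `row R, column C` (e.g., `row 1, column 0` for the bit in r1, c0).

Recompute each row's even parity and compare to rp:
  r0: data parity 1, sent rp 1 → ok
  r1: data parity 1, sent rp 1 → ok
  r2: data parity 0, sent rp 0 → ok
  r3: data parity 1, sent rp 0 → mismatch
Recompute each column's even parity and compare to cp:
  c0: data parity 0, sent cp 1 → mismatch
  c1: data parity 0, sent cp 0 → ok
  c2: data parity 0, sent cp 0 → ok
  c3: data parity 1, sent cp 1 → ok
Exactly one row (r3) and one column (c0) fail → the flipped bit is at their intersection.

row 3, column 0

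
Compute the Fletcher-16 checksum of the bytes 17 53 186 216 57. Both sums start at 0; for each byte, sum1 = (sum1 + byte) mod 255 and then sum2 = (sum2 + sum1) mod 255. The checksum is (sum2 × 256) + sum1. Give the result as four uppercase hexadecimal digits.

4513

Running sums (mod 255):
  after byte 0 (17): sum1=17, sum2=17
  after byte 1 (53): sum1=70, sum2=87
  after byte 2 (186): sum1=1, sum2=88
  after byte 3 (216): sum1=217, sum2=50
  after byte 4 (57): sum1=19, sum2=69
Checksum = sum2·256 + sum1 = 69·256 + 19 = 17683 = 0x4513.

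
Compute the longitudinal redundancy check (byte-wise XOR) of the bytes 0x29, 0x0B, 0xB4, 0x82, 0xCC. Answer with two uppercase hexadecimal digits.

XOR the bytes together:
  start with 0x29
  0x29 ⊕ 0x0B = 0x22
  0x22 ⊕ 0xB4 = 0x96
  0x96 ⊕ 0x82 = 0x14
  0x14 ⊕ 0xCC = 0xD8

D8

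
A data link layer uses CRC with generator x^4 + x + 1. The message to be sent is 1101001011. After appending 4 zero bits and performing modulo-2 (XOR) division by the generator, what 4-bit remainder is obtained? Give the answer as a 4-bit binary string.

Append 4 zeros: 11010010110000. Divide by 10011 (XOR where the leading bit is 1):
  pos 0: 11010 XOR 10011 = 01001
  pos 1: 10010 XOR 10011 = 00001
  pos 5: 11011 XOR 10011 = 01000
  pos 6: 10000 XOR 10011 = 00011
  pos 9: 11000 XOR 10011 = 01011
Remainder (last 4 bits) = 1011. This is the CRC / FCS.

1011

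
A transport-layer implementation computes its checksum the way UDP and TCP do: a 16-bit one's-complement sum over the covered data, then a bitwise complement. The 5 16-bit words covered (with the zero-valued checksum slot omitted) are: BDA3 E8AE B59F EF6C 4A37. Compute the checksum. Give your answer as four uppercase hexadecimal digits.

6A69

One's-complement addition (fold any carry out of bit 15 back into bit 0):
  0xBDA3 + 0xE8AE = 0x1A651 → wrap carry → 0xA652
  0xA652 + 0xB59F = 0x15BF1 → wrap carry → 0x5BF2
  0x5BF2 + 0xEF6C = 0x14B5E → wrap carry → 0x4B5F
  0x4B5F + 0x4A37 = 0x09596
One's-complement sum = 0x9596.
Checksum = ~0x9596 & 0xFFFF = 0x6A69.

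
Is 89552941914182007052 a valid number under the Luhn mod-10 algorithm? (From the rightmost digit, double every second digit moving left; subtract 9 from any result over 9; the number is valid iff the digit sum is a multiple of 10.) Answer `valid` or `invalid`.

From the right, keep odd positions and double even positions (subtract 9 from any doubled value over 9):
  doubled (positions 2,4,...): 1 5 0 7 8 9 8 4 1 7 → sum 50
  kept (positions 1,3,...): 2 0 0 2 1 1 1 9 5 9 → sum 30
Total = 80.
80 mod 10 = 0, so the number is valid.

valid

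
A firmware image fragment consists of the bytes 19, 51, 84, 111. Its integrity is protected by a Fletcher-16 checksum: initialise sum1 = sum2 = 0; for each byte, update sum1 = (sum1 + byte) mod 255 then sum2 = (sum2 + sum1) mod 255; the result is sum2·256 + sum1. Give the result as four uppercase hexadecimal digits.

Running sums (mod 255):
  after byte 0 (19): sum1=19, sum2=19
  after byte 1 (51): sum1=70, sum2=89
  after byte 2 (84): sum1=154, sum2=243
  after byte 3 (111): sum1=10, sum2=253
Checksum = sum2·256 + sum1 = 253·256 + 10 = 64778 = 0xFD0A.

FD0A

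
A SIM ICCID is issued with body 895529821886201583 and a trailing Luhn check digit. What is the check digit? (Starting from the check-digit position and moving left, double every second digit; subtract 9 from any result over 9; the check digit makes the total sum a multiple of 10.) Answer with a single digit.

7

Partial digits right→left: 3 8 5 1 0 2 6 8 8 1 2 8 9 2 5 5 9 8
Double every second digit counting from the check-digit position (so the 1st, 3rd, 5th, ... of the partial from the right).
  doubled (with −9 where >9): 6 1 0 3 7 4 9 1 9 → sum 40
  kept as-is: 8 1 2 8 1 8 2 5 8 → sum 43
Total = 40 + 43 = 83.
Check digit = (10 − (83 mod 10)) mod 10 = 7.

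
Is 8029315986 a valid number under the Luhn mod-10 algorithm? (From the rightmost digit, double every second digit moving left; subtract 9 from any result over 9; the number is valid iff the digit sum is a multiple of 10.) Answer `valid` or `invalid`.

From the right, keep odd positions and double even positions (subtract 9 from any doubled value over 9):
  doubled (positions 2,4,...): 7 1 6 4 7 → sum 25
  kept (positions 1,3,...): 6 9 1 9 0 → sum 25
Total = 50.
50 mod 10 = 0, so the number is valid.

valid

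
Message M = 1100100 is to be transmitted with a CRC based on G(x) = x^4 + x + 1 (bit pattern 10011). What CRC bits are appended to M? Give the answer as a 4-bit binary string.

0001

Append 4 zeros: 11001000000. Divide by 10011 (XOR where the leading bit is 1):
  pos 0: 11001 XOR 10011 = 01010
  pos 1: 10100 XOR 10011 = 00111
  pos 3: 11100 XOR 10011 = 01111
  pos 4: 11110 XOR 10011 = 01101
  pos 5: 11010 XOR 10011 = 01001
  pos 6: 10010 XOR 10011 = 00001
Remainder (last 4 bits) = 0001. This is the CRC / FCS.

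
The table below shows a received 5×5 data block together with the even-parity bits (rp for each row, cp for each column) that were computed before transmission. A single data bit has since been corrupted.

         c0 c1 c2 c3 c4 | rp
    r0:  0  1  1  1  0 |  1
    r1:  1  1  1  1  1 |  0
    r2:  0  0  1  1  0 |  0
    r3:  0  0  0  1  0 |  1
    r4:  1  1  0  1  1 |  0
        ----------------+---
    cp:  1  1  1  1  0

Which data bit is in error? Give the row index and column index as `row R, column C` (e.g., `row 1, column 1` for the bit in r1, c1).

row 1, column 0

Recompute each row's even parity and compare to rp:
  r0: data parity 1, sent rp 1 → ok
  r1: data parity 1, sent rp 0 → mismatch
  r2: data parity 0, sent rp 0 → ok
  r3: data parity 1, sent rp 1 → ok
  r4: data parity 0, sent rp 0 → ok
Recompute each column's even parity and compare to cp:
  c0: data parity 0, sent cp 1 → mismatch
  c1: data parity 1, sent cp 1 → ok
  c2: data parity 1, sent cp 1 → ok
  c3: data parity 1, sent cp 1 → ok
  c4: data parity 0, sent cp 0 → ok
Exactly one row (r1) and one column (c0) fail → the flipped bit is at their intersection.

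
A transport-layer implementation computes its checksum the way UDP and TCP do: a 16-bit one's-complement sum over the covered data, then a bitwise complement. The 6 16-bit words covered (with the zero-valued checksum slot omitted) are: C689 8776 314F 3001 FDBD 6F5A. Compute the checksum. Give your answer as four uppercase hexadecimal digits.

E396

One's-complement addition (fold any carry out of bit 15 back into bit 0):
  0xC689 + 0x8776 = 0x14DFF → wrap carry → 0x4E00
  0x4E00 + 0x314F = 0x07F4F
  0x7F4F + 0x3001 = 0x0AF50
  0xAF50 + 0xFDBD = 0x1AD0D → wrap carry → 0xAD0E
  0xAD0E + 0x6F5A = 0x11C68 → wrap carry → 0x1C69
One's-complement sum = 0x1C69.
Checksum = ~0x1C69 & 0xFFFF = 0xE396.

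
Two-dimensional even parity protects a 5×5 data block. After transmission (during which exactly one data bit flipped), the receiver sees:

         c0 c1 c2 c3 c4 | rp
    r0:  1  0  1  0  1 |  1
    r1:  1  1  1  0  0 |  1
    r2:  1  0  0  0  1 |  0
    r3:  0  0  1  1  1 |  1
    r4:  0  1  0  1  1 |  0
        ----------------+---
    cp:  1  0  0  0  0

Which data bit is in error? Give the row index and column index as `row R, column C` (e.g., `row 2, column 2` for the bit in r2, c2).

Recompute each row's even parity and compare to rp:
  r0: data parity 1, sent rp 1 → ok
  r1: data parity 1, sent rp 1 → ok
  r2: data parity 0, sent rp 0 → ok
  r3: data parity 1, sent rp 1 → ok
  r4: data parity 1, sent rp 0 → mismatch
Recompute each column's even parity and compare to cp:
  c0: data parity 1, sent cp 1 → ok
  c1: data parity 0, sent cp 0 → ok
  c2: data parity 1, sent cp 0 → mismatch
  c3: data parity 0, sent cp 0 → ok
  c4: data parity 0, sent cp 0 → ok
Exactly one row (r4) and one column (c2) fail → the flipped bit is at their intersection.

row 4, column 2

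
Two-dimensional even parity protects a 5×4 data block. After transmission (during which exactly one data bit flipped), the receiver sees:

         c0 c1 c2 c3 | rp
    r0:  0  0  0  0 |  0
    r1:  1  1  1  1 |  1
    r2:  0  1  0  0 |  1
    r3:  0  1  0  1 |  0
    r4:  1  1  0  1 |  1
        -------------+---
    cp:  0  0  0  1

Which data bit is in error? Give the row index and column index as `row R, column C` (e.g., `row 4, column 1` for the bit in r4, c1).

row 1, column 2

Recompute each row's even parity and compare to rp:
  r0: data parity 0, sent rp 0 → ok
  r1: data parity 0, sent rp 1 → mismatch
  r2: data parity 1, sent rp 1 → ok
  r3: data parity 0, sent rp 0 → ok
  r4: data parity 1, sent rp 1 → ok
Recompute each column's even parity and compare to cp:
  c0: data parity 0, sent cp 0 → ok
  c1: data parity 0, sent cp 0 → ok
  c2: data parity 1, sent cp 0 → mismatch
  c3: data parity 1, sent cp 1 → ok
Exactly one row (r1) and one column (c2) fail → the flipped bit is at their intersection.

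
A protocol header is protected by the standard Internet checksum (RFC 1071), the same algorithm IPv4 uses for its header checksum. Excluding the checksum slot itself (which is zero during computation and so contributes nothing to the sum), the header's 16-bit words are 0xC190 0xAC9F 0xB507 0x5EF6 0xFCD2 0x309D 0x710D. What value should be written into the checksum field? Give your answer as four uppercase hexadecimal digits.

One's-complement addition (fold any carry out of bit 15 back into bit 0):
  0xC190 + 0xAC9F = 0x16E2F → wrap carry → 0x6E30
  0x6E30 + 0xB507 = 0x12337 → wrap carry → 0x2338
  0x2338 + 0x5EF6 = 0x0822E
  0x822E + 0xFCD2 = 0x17F00 → wrap carry → 0x7F01
  0x7F01 + 0x309D = 0x0AF9E
  0xAF9E + 0x710D = 0x120AB → wrap carry → 0x20AC
One's-complement sum = 0x20AC.
Checksum = ~0x20AC & 0xFFFF = 0xDF53.

DF53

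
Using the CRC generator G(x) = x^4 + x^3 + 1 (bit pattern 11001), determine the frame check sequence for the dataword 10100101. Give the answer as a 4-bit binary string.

1110

Append 4 zeros: 101001010000. Divide by 11001 (XOR where the leading bit is 1):
  pos 0: 10100 XOR 11001 = 01101
  pos 1: 11011 XOR 11001 = 00010
  pos 4: 10010 XOR 11001 = 01011
  pos 5: 10110 XOR 11001 = 01111
  pos 6: 11110 XOR 11001 = 00111
Remainder (last 4 bits) = 1110. This is the CRC / FCS.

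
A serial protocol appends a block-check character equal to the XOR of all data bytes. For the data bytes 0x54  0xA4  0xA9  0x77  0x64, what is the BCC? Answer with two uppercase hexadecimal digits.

XOR the bytes together:
  start with 0x54
  0x54 ⊕ 0xA4 = 0xF0
  0xF0 ⊕ 0xA9 = 0x59
  0x59 ⊕ 0x77 = 0x2E
  0x2E ⊕ 0x64 = 0x4A

4A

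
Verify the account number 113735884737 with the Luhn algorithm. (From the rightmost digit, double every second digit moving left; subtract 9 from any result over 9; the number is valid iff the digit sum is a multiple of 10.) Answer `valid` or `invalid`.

valid

From the right, keep odd positions and double even positions (subtract 9 from any doubled value over 9):
  doubled (positions 2,4,...): 6 8 7 6 6 2 → sum 35
  kept (positions 1,3,...): 7 7 8 5 7 1 → sum 35
Total = 70.
70 mod 10 = 0, so the number is valid.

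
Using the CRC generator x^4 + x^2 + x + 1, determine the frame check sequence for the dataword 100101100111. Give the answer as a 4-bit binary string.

Append 4 zeros: 1001011001110000. Divide by 10111 (XOR where the leading bit is 1):
  pos 0: 10010 XOR 10111 = 00101
  pos 2: 10111 XOR 10111 = 00000
  pos 9: 11100 XOR 10111 = 01011
  pos 10: 10110 XOR 10111 = 00001
Remainder (last 4 bits) = 0010. This is the CRC / FCS.

0010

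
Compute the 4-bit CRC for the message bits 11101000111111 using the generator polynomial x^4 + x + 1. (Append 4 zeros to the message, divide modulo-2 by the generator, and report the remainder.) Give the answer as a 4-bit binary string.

0111

Append 4 zeros: 111010001111110000. Divide by 10011 (XOR where the leading bit is 1):
  pos 0: 11101 XOR 10011 = 01110
  pos 1: 11100 XOR 10011 = 01111
  pos 2: 11110 XOR 10011 = 01101
  pos 3: 11010 XOR 10011 = 01001
  pos 4: 10011 XOR 10011 = 00000
  pos 9: 11111 XOR 10011 = 01100
  pos 10: 11000 XOR 10011 = 01011
  pos 11: 10110 XOR 10011 = 00101
  pos 13: 10100 XOR 10011 = 00111
Remainder (last 4 bits) = 0111. This is the CRC / FCS.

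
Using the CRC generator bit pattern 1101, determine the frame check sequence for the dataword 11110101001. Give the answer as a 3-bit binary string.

Append 3 zeros: 11110101001000. Divide by 1101 (XOR where the leading bit is 1):
  pos 0: 1111 XOR 1101 = 0010
  pos 2: 1001 XOR 1101 = 0100
  pos 3: 1000 XOR 1101 = 0101
  pos 4: 1011 XOR 1101 = 0110
  pos 5: 1100 XOR 1101 = 0001
  pos 8: 1010 XOR 1101 = 0111
  pos 9: 1110 XOR 1101 = 0011
Remainder (last 3 bits) = 110. This is the CRC / FCS.

110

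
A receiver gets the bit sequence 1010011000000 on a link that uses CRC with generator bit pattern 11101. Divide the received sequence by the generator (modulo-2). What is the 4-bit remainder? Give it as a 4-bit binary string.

0000

Modulo-2 division of 1010011000000 by 11101:
  pos 0: 10100 XOR 11101 = 01001
  pos 1: 10011 XOR 11101 = 01110
  pos 2: 11101 XOR 11101 = 00000
Remainder = 0000 (zero — the frame passes the CRC check).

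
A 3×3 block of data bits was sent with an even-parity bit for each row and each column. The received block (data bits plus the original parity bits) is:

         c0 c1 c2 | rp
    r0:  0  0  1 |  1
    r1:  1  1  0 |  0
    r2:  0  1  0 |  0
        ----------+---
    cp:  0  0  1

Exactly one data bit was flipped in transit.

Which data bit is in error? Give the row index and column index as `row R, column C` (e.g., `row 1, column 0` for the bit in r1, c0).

row 2, column 0

Recompute each row's even parity and compare to rp:
  r0: data parity 1, sent rp 1 → ok
  r1: data parity 0, sent rp 0 → ok
  r2: data parity 1, sent rp 0 → mismatch
Recompute each column's even parity and compare to cp:
  c0: data parity 1, sent cp 0 → mismatch
  c1: data parity 0, sent cp 0 → ok
  c2: data parity 1, sent cp 1 → ok
Exactly one row (r2) and one column (c0) fail → the flipped bit is at their intersection.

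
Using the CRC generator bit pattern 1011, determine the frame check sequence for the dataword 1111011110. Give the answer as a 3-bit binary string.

Append 3 zeros: 1111011110000. Divide by 1011 (XOR where the leading bit is 1):
  pos 0: 1111 XOR 1011 = 0100
  pos 1: 1000 XOR 1011 = 0011
  pos 3: 1111 XOR 1011 = 0100
  pos 4: 1001 XOR 1011 = 0010
  pos 6: 1010 XOR 1011 = 0001
  pos 9: 1000 XOR 1011 = 0011
Remainder (last 3 bits) = 011. This is the CRC / FCS.

011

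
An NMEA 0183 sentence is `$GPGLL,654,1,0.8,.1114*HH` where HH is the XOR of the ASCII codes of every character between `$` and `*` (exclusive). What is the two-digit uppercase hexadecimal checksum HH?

XOR the ASCII codes of the payload characters:
  'G' = 0x47 → acc = 0x47
  'P' = 0x50 → acc = 0x17
  'G' = 0x47 → acc = 0x50
  'L' = 0x4C → acc = 0x1C
  'L' = 0x4C → acc = 0x50
  ',' = 0x2C → acc = 0x7C
  '6' = 0x36 → acc = 0x4A
  '5' = 0x35 → acc = 0x7F
  '4' = 0x34 → acc = 0x4B
  ',' = 0x2C → acc = 0x67
  '1' = 0x31 → acc = 0x56
  ',' = 0x2C → acc = 0x7A
  '0' = 0x30 → acc = 0x4A
  '.' = 0x2E → acc = 0x64
  '8' = 0x38 → acc = 0x5C
  ',' = 0x2C → acc = 0x70
  '.' = 0x2E → acc = 0x5E
  '1' = 0x31 → acc = 0x6F
  '1' = 0x31 → acc = 0x5E
  '1' = 0x31 → acc = 0x6F
  '4' = 0x34 → acc = 0x5B
Checksum = 0x5B.

5B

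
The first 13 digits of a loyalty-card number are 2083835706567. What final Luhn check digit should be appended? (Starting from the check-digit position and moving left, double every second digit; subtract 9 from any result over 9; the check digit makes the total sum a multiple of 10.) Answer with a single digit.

0

Partial digits right→left: 7 6 5 6 0 7 5 3 8 3 8 0 2
Double every second digit counting from the check-digit position (so the 1st, 3rd, 5th, ... of the partial from the right).
  doubled (with −9 where >9): 5 1 0 1 7 7 4 → sum 25
  kept as-is: 6 6 7 3 3 0 → sum 25
Total = 25 + 25 = 50.
Check digit = (10 − (50 mod 10)) mod 10 = 0.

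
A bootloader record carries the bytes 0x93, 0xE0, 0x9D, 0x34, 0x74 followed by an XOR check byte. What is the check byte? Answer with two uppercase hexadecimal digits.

AE

XOR the bytes together:
  start with 0x93
  0x93 ⊕ 0xE0 = 0x73
  0x73 ⊕ 0x9D = 0xEE
  0xEE ⊕ 0x34 = 0xDA
  0xDA ⊕ 0x74 = 0xAE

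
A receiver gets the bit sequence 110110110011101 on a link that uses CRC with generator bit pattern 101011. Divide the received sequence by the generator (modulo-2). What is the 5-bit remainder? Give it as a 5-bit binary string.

Modulo-2 division of 110110110011101 by 101011:
  pos 0: 110110 XOR 101011 = 011101
  pos 1: 111011 XOR 101011 = 010000
  pos 2: 100001 XOR 101011 = 001010
  pos 4: 101000 XOR 101011 = 000011
  pos 8: 111110 XOR 101011 = 010101
  pos 9: 101011 XOR 101011 = 000000
Remainder = 00000 (zero — the frame passes the CRC check).

00000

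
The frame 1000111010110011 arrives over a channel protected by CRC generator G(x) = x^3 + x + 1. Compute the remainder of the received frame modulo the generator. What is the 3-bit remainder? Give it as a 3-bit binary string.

000

Modulo-2 division of 1000111010110011 by 1011:
  pos 0: 1000 XOR 1011 = 0011
  pos 2: 1111 XOR 1011 = 0100
  pos 3: 1001 XOR 1011 = 0010
  pos 5: 1001 XOR 1011 = 0010
  pos 7: 1001 XOR 1011 = 0010
  pos 9: 1010 XOR 1011 = 0001
  pos 12: 1011 XOR 1011 = 0000
Remainder = 000 (zero — the frame passes the CRC check).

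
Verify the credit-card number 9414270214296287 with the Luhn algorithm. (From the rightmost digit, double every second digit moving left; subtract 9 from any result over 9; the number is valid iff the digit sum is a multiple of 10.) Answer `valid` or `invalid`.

From the right, keep odd positions and double even positions (subtract 9 from any doubled value over 9):
  doubled (positions 2,4,...): 7 3 4 2 0 4 2 9 → sum 31
  kept (positions 1,3,...): 7 2 9 4 2 7 4 4 → sum 39
Total = 70.
70 mod 10 = 0, so the number is valid.

valid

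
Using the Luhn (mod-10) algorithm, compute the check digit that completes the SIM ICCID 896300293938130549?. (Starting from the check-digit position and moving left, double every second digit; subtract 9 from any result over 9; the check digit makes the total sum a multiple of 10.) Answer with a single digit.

Partial digits right→left: 9 4 5 0 3 1 8 3 9 3 9 2 0 0 3 6 9 8
Double every second digit counting from the check-digit position (so the 1st, 3rd, 5th, ... of the partial from the right).
  doubled (with −9 where >9): 9 1 6 7 9 9 0 6 9 → sum 56
  kept as-is: 4 0 1 3 3 2 0 6 8 → sum 27
Total = 56 + 27 = 83.
Check digit = (10 − (83 mod 10)) mod 10 = 7.

7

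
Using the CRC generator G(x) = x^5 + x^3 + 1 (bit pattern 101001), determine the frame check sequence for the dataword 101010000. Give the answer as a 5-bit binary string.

Append 5 zeros: 10101000000000. Divide by 101001 (XOR where the leading bit is 1):
  pos 0: 101010 XOR 101001 = 000011
  pos 4: 110000 XOR 101001 = 011001
  pos 5: 110010 XOR 101001 = 011011
  pos 6: 110110 XOR 101001 = 011111
  pos 7: 111110 XOR 101001 = 010111
  pos 8: 101110 XOR 101001 = 000111
Remainder (last 5 bits) = 00111. This is the CRC / FCS.

00111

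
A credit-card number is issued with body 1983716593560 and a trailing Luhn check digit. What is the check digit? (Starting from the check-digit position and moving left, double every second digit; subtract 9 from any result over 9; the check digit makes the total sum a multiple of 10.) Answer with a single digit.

Partial digits right→left: 0 6 5 3 9 5 6 1 7 3 8 9 1
Double every second digit counting from the check-digit position (so the 1st, 3rd, 5th, ... of the partial from the right).
  doubled (with −9 where >9): 0 1 9 3 5 7 2 → sum 27
  kept as-is: 6 3 5 1 3 9 → sum 27
Total = 27 + 27 = 54.
Check digit = (10 − (54 mod 10)) mod 10 = 6.

6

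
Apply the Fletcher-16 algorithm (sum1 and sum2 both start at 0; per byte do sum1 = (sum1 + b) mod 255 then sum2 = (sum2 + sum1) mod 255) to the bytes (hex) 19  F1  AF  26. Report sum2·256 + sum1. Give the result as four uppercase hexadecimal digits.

BFE0

Running sums (mod 255):
  after byte 0 (19): sum1=25, sum2=25
  after byte 1 (F1): sum1=11, sum2=36
  after byte 2 (AF): sum1=186, sum2=222
  after byte 3 (26): sum1=224, sum2=191
Checksum = sum2·256 + sum1 = 191·256 + 224 = 49120 = 0xBFE0.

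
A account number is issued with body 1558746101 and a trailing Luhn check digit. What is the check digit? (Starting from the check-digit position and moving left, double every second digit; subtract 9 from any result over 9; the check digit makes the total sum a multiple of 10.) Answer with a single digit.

Partial digits right→left: 1 0 1 6 4 7 8 5 5 1
Double every second digit counting from the check-digit position (so the 1st, 3rd, 5th, ... of the partial from the right).
  doubled (with −9 where >9): 2 2 8 7 1 → sum 20
  kept as-is: 0 6 7 5 1 → sum 19
Total = 20 + 19 = 39.
Check digit = (10 − (39 mod 10)) mod 10 = 1.

1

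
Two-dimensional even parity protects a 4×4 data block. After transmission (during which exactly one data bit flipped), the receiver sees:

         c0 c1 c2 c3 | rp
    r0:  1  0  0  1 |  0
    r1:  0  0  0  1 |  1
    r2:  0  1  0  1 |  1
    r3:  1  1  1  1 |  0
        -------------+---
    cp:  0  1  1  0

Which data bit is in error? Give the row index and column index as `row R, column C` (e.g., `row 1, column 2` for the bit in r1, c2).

row 2, column 1

Recompute each row's even parity and compare to rp:
  r0: data parity 0, sent rp 0 → ok
  r1: data parity 1, sent rp 1 → ok
  r2: data parity 0, sent rp 1 → mismatch
  r3: data parity 0, sent rp 0 → ok
Recompute each column's even parity and compare to cp:
  c0: data parity 0, sent cp 0 → ok
  c1: data parity 0, sent cp 1 → mismatch
  c2: data parity 1, sent cp 1 → ok
  c3: data parity 0, sent cp 0 → ok
Exactly one row (r2) and one column (c1) fail → the flipped bit is at their intersection.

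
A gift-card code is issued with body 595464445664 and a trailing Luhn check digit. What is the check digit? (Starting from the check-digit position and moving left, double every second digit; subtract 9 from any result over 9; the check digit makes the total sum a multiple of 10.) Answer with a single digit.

5

Partial digits right→left: 4 6 6 5 4 4 4 6 4 5 9 5
Double every second digit counting from the check-digit position (so the 1st, 3rd, 5th, ... of the partial from the right).
  doubled (with −9 where >9): 8 3 8 8 8 9 → sum 44
  kept as-is: 6 5 4 6 5 5 → sum 31
Total = 44 + 31 = 75.
Check digit = (10 − (75 mod 10)) mod 10 = 5.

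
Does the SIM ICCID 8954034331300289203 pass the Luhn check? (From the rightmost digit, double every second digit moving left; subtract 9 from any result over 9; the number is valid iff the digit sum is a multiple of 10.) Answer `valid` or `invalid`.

valid

From the right, keep odd positions and double even positions (subtract 9 from any doubled value over 9):
  doubled (positions 2,4,...): 0 9 4 0 2 6 6 8 9 → sum 44
  kept (positions 1,3,...): 3 2 8 0 3 3 4 0 5 8 → sum 36
Total = 80.
80 mod 10 = 0, so the number is valid.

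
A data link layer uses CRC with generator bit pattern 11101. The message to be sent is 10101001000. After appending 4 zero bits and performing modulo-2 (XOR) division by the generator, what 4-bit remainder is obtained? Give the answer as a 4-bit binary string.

1111

Append 4 zeros: 101010010000000. Divide by 11101 (XOR where the leading bit is 1):
  pos 0: 10101 XOR 11101 = 01000
  pos 1: 10000 XOR 11101 = 01101
  pos 2: 11010 XOR 11101 = 00111
  pos 4: 11110 XOR 11101 = 00011
  pos 7: 11000 XOR 11101 = 00101
  pos 9: 10100 XOR 11101 = 01001
  pos 10: 10010 XOR 11101 = 01111
Remainder (last 4 bits) = 1111. This is the CRC / FCS.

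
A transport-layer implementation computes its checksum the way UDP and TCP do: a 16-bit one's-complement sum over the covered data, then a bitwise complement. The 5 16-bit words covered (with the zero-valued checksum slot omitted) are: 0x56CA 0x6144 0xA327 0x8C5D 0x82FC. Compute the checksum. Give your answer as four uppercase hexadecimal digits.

One's-complement addition (fold any carry out of bit 15 back into bit 0):
  0x56CA + 0x6144 = 0x0B80E
  0xB80E + 0xA327 = 0x15B35 → wrap carry → 0x5B36
  0x5B36 + 0x8C5D = 0x0E793
  0xE793 + 0x82FC = 0x16A8F → wrap carry → 0x6A90
One's-complement sum = 0x6A90.
Checksum = ~0x6A90 & 0xFFFF = 0x956F.

956F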